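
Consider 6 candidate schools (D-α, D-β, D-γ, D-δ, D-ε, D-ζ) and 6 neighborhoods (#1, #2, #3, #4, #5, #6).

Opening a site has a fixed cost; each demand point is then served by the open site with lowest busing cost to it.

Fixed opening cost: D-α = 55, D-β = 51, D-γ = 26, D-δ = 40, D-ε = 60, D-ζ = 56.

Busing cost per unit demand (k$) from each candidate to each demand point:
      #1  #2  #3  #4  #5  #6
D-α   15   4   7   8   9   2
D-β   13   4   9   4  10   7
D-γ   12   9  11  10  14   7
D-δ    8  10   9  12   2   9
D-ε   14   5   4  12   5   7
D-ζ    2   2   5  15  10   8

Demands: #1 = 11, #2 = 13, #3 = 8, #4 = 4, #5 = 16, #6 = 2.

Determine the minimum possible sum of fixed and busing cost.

280

Open {D-δ, D-ζ}: assign each demand point to its cheapest open site.
  #1→D-ζ 11×2=22, #2→D-ζ 13×2=26, #3→D-ζ 8×5=40, #4→D-δ 4×12=48, #5→D-δ 16×2=32, #6→D-ζ 2×8=16
  busing cost 184, fixed 96 → total 280.
Compare {D-γ, D-δ, D-ζ}: busing cost 174 + fixed 122 = 296.
Compare {D-β, D-δ, D-ζ}: busing cost 150 + fixed 147 = 297.
Compare {D-α, D-δ, D-ζ}: busing cost 156 + fixed 151 = 307.
All other subsets cost ≥ 296. Minimum total cost: 280.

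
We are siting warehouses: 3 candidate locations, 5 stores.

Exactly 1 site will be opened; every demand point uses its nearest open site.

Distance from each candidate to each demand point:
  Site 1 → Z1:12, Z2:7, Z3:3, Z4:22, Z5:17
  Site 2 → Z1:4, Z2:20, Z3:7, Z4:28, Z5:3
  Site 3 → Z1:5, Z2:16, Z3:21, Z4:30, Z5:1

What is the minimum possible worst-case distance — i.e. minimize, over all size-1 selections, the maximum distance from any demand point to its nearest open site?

22

Open {Site 1}.
  Farthest demand point is Z4 at distance 22 (to Site 1); all others are ≤ 22.
With {Site 2} the worst case is 28.
With {Site 3} the worst case is 30.
No size-1 selection achieves below 22.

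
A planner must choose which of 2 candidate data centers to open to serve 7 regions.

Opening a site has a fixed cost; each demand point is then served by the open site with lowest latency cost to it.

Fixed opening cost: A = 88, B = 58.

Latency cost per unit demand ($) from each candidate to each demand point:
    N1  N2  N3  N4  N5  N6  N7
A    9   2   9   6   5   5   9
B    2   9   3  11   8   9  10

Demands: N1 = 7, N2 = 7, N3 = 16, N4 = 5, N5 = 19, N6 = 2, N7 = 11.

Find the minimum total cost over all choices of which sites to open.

456

Open {A, B}: assign each demand point to its cheapest open site.
  N1→B 7×2=14, N2→A 7×2=14, N3→B 16×3=48, N4→A 5×6=30, N5→A 19×5=95, N6→A 2×5=10, N7→A 11×9=99
  latency cost 310, fixed 146 → total 456.
Compare {B}: latency cost 460 + fixed 58 = 518.
Compare {A}: latency cost 455 + fixed 88 = 543.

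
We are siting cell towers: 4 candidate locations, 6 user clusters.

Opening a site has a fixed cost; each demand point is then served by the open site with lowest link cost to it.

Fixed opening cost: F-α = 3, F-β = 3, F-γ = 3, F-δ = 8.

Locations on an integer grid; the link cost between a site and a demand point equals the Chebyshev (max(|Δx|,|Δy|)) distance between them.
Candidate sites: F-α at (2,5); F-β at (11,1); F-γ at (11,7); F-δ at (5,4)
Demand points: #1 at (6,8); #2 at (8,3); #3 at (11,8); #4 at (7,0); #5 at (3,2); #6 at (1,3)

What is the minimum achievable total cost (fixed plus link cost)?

Open {F-α, F-γ}: assign each demand point to its cheapest open site.
  #1→F-α 4, #2→F-γ 4, #3→F-γ 1, #4→F-α 5, #5→F-α 3, #6→F-α 2
  link cost 19, fixed 6 → total 25.
Compare {F-α, F-β, F-γ}: link cost 17 + fixed 9 = 26.
Compare {F-α, F-β}: link cost 23 + fixed 6 = 29.
Compare {F-γ, F-δ}: link cost 18 + fixed 11 = 29.
All other subsets cost ≥ 26. Minimum total cost: 25.

25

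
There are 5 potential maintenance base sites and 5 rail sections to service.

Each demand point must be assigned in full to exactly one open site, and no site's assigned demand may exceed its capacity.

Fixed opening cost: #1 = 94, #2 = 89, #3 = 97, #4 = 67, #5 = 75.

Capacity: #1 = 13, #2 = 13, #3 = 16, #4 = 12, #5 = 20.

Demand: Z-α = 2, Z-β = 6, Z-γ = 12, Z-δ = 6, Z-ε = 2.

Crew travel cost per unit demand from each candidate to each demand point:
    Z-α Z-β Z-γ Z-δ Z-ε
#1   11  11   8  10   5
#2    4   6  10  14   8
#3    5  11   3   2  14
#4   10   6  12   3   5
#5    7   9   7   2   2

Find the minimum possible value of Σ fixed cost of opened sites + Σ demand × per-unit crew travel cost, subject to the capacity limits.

Open {#3, #5}; cheapest assignment that respects the capacities:
  #3 (cap 16, load 14): Z-α, Z-γ — cost 2×5 + 12×3 = 46
  #5 (cap 20, load 14): Z-β, Z-δ, Z-ε — cost 6×9 + 6×2 + 2×2 = 70
  Shipping 116, fixed 172 → total 288.
  Any other capacity-feasible assignment to {#3, #5} ships for at least 116.
Compare {#3, #4}: its best feasible assignment gives total 292.
Compare {#4, #5}: its best feasible assignment gives total 298.
Every other set of open sites that can feasibly serve all demand totals ≥ 292 even under its best assignment. Minimum: 288.

288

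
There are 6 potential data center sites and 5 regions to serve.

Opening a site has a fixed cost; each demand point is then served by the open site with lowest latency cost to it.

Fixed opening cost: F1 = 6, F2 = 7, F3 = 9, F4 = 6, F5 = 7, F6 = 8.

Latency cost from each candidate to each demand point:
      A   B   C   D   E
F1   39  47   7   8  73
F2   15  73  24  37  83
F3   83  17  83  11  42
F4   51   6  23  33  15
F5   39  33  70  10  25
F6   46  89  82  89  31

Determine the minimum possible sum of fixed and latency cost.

70

Open {F1, F2, F4}: assign each demand point to its cheapest open site.
  A→F2 15, B→F4 6, C→F1 7, D→F1 8, E→F4 15
  latency cost 51, fixed 19 → total 70.
Compare {F1, F2, F4, F5}: latency cost 51 + fixed 26 = 77.
Compare {F1, F2, F4, F6}: latency cost 51 + fixed 27 = 78.
Compare {F1, F2, F3, F4}: latency cost 51 + fixed 28 = 79.
All other subsets cost ≥ 77. Minimum total cost: 70.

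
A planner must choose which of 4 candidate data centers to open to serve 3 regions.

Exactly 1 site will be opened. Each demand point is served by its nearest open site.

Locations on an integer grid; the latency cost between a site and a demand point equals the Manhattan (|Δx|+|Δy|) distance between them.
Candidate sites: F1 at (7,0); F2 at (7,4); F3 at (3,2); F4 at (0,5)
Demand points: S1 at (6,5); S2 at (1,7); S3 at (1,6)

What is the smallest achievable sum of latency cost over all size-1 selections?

11

Open {F4}.
  S1→F4 6, S2→F4 3, S3→F4 2  ⇒ total 11.
Compare {F2}: total 19.
Compare {F3}: total 19.
No size-1 selection does better; minimum is 11.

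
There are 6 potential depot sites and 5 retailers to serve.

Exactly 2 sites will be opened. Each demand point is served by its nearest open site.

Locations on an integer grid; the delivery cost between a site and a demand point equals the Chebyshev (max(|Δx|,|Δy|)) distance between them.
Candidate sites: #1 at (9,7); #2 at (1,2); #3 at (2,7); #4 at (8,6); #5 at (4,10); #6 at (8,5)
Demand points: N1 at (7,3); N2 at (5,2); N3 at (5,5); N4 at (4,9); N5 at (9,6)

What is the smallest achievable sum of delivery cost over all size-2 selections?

Open {#5, #6}.
  N1→#6 2, N2→#6 3, N3→#6 3, N4→#5 1, N5→#6 1  ⇒ total 10.
Compare {#3, #6}: total 11.
Compare {#4, #5}: total 12.
No size-2 selection does better; minimum is 10.

10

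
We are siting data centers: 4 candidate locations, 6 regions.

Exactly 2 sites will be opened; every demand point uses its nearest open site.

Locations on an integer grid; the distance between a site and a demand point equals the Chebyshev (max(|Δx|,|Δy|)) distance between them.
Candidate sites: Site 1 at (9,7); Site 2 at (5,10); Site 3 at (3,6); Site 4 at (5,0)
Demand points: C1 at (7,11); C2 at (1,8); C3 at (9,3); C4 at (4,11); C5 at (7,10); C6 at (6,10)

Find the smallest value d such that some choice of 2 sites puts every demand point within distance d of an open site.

Open {Site 1, Site 2}.
  Farthest demand point is C2 at distance 4 (to Site 2); all others are ≤ 4.
With {Site 2, Site 4} the worst case is 4.
With {Site 1, Site 3} the worst case is 5.
No size-2 selection achieves below 4.

4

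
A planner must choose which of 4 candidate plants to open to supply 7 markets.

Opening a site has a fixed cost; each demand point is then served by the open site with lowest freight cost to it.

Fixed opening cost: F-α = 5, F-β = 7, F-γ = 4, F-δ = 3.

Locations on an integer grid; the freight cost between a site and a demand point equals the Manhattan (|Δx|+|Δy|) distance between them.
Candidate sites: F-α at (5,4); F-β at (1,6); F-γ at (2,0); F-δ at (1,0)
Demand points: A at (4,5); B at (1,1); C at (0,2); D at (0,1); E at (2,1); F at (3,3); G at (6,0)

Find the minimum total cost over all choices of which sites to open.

Open {F-α, F-δ}: assign each demand point to its cheapest open site.
  A→F-α 2, B→F-δ 1, C→F-δ 3, D→F-δ 2, E→F-δ 2, F→F-α 3, G→F-α 5
  freight cost 18, fixed 8 → total 26.
Compare {F-α, F-γ}: freight cost 19 + fixed 9 = 28.
Compare {F-α, F-γ, F-δ}: freight cost 16 + fixed 12 = 28.
Compare {F-γ}: freight cost 25 + fixed 4 = 29.
All other subsets cost ≥ 28. Minimum total cost: 26.

26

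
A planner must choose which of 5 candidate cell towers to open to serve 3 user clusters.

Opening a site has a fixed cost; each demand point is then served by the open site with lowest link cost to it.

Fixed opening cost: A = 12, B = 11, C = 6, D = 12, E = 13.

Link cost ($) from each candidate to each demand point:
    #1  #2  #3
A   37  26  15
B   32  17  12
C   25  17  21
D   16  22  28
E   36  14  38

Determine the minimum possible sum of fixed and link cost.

Open {B, D}: assign each demand point to its cheapest open site.
  #1→D 16, #2→B 17, #3→B 12
  link cost 45, fixed 23 → total 68.
Compare {C}: link cost 63 + fixed 6 = 69.
Compare {B, C}: link cost 54 + fixed 17 = 71.
Compare {B}: link cost 61 + fixed 11 = 72.
All other subsets cost ≥ 69. Minimum total cost: 68.

68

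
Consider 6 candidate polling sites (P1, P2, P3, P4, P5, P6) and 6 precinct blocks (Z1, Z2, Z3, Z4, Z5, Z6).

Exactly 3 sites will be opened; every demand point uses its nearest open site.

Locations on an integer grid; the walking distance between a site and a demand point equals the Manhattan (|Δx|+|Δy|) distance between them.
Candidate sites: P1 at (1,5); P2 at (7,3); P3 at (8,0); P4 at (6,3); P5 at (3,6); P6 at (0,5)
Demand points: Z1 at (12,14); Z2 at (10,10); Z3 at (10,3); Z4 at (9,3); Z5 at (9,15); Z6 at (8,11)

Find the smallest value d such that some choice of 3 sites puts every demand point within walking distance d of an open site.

16

Open {P1, P2, P3}.
  Farthest demand point is Z1 at walking distance 16 (to P2); all others are ≤ 16.
With {P1, P2, P4} the worst case is 16.
With {P1, P2, P5} the worst case is 16.
No size-3 selection achieves below 16.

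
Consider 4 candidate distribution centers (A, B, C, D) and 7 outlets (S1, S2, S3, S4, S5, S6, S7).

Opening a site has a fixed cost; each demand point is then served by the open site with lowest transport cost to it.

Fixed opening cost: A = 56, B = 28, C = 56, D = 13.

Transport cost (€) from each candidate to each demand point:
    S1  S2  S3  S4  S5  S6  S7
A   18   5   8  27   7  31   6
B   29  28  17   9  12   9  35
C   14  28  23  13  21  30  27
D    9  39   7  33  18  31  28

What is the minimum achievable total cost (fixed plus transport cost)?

Open {B, D}: assign each demand point to its cheapest open site.
  S1→D 9, S2→B 28, S3→D 7, S4→B 9, S5→B 12, S6→B 9, S7→D 28
  transport cost 102, fixed 41 → total 143.
Compare {A, B}: transport cost 62 + fixed 84 = 146.
Compare {A, B, D}: transport cost 52 + fixed 97 = 149.
Compare {A}: transport cost 102 + fixed 56 = 158.
All other subsets cost ≥ 146. Minimum total cost: 143.

143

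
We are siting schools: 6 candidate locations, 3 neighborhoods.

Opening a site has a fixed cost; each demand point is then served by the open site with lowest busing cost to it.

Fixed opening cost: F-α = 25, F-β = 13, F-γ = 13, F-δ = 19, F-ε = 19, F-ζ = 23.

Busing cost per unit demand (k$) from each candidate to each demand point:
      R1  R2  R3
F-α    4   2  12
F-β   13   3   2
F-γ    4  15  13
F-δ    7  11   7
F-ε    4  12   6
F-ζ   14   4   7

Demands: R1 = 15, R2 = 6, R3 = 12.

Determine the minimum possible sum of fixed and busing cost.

128

Open {F-β, F-γ}: assign each demand point to its cheapest open site.
  R1→F-γ 15×4=60, R2→F-β 6×3=18, R3→F-β 12×2=24
  busing cost 102, fixed 26 → total 128.
Compare {F-α, F-β}: busing cost 96 + fixed 38 = 134.
Compare {F-β, F-ε}: busing cost 102 + fixed 32 = 134.
Compare {F-α, F-β, F-γ}: busing cost 96 + fixed 51 = 147.
All other subsets cost ≥ 134. Minimum total cost: 128.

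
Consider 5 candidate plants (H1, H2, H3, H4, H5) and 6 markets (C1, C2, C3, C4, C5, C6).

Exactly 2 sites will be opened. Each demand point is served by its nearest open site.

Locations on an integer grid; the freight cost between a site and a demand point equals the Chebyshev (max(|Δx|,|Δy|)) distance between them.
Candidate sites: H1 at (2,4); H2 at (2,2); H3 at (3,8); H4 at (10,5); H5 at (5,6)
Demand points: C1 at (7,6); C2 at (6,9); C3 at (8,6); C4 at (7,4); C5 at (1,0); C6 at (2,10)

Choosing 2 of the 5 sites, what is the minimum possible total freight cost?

16

Open {H2, H5}.
  C1→H5 2, C2→H5 3, C3→H5 3, C4→H5 2, C5→H2 2, C6→H5 4  ⇒ total 16.
Compare {H1, H5}: total 18.
Compare {H3, H5}: total 18.
No size-2 selection does better; minimum is 16.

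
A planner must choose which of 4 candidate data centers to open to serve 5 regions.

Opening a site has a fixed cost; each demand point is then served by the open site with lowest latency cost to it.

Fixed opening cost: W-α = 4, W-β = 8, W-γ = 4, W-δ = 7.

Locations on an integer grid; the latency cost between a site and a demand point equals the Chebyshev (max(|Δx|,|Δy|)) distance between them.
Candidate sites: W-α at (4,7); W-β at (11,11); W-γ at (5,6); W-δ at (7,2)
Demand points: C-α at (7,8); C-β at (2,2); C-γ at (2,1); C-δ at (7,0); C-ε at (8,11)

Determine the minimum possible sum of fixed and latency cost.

26

Open {W-γ}: assign each demand point to its cheapest open site.
  C-α→W-γ 2, C-β→W-γ 4, C-γ→W-γ 5, C-δ→W-γ 6, C-ε→W-γ 5
  latency cost 22, fixed 4 → total 26.
Compare {W-α}: latency cost 25 + fixed 4 = 29.
Compare {W-α, W-γ}: latency cost 21 + fixed 8 = 29.
Compare {W-γ, W-δ}: latency cost 18 + fixed 11 = 29.
All other subsets cost ≥ 29. Minimum total cost: 26.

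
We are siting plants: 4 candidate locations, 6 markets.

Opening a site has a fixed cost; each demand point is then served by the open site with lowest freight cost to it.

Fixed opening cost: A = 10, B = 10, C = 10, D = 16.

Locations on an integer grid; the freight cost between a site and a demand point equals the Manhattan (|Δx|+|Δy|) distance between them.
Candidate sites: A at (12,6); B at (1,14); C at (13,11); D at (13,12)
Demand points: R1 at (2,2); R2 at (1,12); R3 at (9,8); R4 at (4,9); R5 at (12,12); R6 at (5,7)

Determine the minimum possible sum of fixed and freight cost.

Open {A, B}: assign each demand point to its cheapest open site.
  R1→B 13, R2→B 2, R3→A 5, R4→B 8, R5→A 6, R6→A 8
  freight cost 42, fixed 20 → total 62.
Compare {B, C}: freight cost 43 + fixed 20 = 63.
Compare {A, B, C}: freight cost 38 + fixed 30 = 68.
Compare {B, D}: freight cost 43 + fixed 26 = 69.
All other subsets cost ≥ 63. Minimum total cost: 62.

62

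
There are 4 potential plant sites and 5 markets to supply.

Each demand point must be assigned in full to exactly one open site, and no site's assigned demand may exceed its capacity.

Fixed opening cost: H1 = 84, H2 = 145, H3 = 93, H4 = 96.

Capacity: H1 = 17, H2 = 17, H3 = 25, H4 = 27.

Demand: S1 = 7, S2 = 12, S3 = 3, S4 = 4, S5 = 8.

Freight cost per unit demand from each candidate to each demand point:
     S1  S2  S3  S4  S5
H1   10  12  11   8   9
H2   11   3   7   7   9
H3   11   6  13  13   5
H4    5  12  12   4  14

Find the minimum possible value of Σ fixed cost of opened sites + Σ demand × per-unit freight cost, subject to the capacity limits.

Open {H3, H4}; cheapest assignment that respects the capacities:
  H3 (cap 25, load 20): S2, S5 — cost 12×6 + 8×5 = 112
  H4 (cap 27, load 14): S1, S3, S4 — cost 7×5 + 3×12 + 4×4 = 87
  Shipping 199, fixed 189 → total 388.
  Any other capacity-feasible assignment to {H3, H4} ships for at least 199.
Compare {H1, H3}: its best feasible assignment gives total 424.
Compare {H2, H3}: its best feasible assignment gives total 458.
Every other set of open sites that can feasibly serve all demand totals ≥ 424 even under its best assignment. Minimum: 388.

388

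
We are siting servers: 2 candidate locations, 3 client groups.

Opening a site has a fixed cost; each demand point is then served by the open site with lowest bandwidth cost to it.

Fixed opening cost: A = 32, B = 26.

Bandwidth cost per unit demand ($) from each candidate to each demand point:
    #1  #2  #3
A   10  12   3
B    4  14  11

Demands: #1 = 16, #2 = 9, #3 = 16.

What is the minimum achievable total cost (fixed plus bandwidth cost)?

Open {A, B}: assign each demand point to its cheapest open site.
  #1→B 16×4=64, #2→A 9×12=108, #3→A 16×3=48
  bandwidth cost 220, fixed 58 → total 278.
Compare {A}: bandwidth cost 316 + fixed 32 = 348.
Compare {B}: bandwidth cost 366 + fixed 26 = 392.

278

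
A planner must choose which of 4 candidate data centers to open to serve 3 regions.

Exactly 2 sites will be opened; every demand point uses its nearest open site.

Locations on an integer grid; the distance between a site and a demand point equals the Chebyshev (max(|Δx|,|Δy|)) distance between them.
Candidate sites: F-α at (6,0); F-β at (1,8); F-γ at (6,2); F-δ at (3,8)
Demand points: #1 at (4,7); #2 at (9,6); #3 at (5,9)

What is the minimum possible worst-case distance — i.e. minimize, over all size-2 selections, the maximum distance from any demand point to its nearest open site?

Open {F-β, F-γ}.
  Farthest demand point is #2 at distance 4 (to F-γ); all others are ≤ 4.
With {F-γ, F-δ} the worst case is 4.
With {F-α, F-β} the worst case is 6.
No size-2 selection achieves below 4.

4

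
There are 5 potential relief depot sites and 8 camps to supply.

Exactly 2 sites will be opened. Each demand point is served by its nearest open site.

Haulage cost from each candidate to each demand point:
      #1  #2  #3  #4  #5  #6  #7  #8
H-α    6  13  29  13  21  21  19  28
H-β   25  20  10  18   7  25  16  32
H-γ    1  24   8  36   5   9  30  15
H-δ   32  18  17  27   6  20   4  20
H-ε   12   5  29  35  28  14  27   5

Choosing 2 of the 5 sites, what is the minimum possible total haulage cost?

83

Open {H-α, H-γ}.
  #1→H-γ 1, #2→H-α 13, #3→H-γ 8, #4→H-α 13, #5→H-γ 5, #6→H-γ 9, #7→H-α 19, #8→H-γ 15  ⇒ total 83.
Compare {H-β, H-ε}: total 87.
Compare {H-γ, H-δ}: total 87.
No size-2 selection does better; minimum is 83.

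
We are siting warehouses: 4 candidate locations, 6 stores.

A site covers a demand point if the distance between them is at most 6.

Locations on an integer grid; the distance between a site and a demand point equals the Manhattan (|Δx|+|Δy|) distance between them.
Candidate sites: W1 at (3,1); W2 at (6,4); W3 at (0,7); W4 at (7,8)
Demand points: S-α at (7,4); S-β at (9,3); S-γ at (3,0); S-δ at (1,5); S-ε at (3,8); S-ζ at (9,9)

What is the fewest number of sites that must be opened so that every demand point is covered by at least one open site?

3

Coverage sets (demand points within 6 of each site):
  W1: {S-γ, S-δ}
  W2: {S-α, S-β, S-δ}
  W3: {S-δ, S-ε}
  W4: {S-α, S-ε, S-ζ}
No 2 sites suffice: every size-2 union leaves at least one demand point uncovered.
But {W1, W2, W4} covers everything, so the minimum is 3.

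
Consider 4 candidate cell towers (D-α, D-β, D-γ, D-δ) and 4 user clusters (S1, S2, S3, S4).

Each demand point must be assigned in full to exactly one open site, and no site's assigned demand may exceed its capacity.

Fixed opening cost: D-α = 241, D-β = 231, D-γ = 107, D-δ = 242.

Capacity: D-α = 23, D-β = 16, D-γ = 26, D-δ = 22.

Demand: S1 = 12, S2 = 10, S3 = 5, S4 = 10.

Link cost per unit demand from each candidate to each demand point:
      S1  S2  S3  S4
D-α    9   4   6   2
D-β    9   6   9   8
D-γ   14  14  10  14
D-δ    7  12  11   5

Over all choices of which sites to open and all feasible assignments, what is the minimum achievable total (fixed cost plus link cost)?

Open {D-α, D-γ}; cheapest assignment that respects the capacities:
  D-α (cap 23, load 20): S2, S4 — cost 10×4 + 10×2 = 60
  D-γ (cap 26, load 17): S1, S3 — cost 12×14 + 5×10 = 218
  Shipping 278, fixed 348 → total 626.
  Any other capacity-feasible assignment to {D-α, D-γ} ships for at least 278.
Compare {D-γ, D-δ}: its best feasible assignment gives total 673.
Compare {D-α, D-δ}: its best feasible assignment gives total 682.
Every other set of open sites that can feasibly serve all demand totals ≥ 673 even under its best assignment. Minimum: 626.

626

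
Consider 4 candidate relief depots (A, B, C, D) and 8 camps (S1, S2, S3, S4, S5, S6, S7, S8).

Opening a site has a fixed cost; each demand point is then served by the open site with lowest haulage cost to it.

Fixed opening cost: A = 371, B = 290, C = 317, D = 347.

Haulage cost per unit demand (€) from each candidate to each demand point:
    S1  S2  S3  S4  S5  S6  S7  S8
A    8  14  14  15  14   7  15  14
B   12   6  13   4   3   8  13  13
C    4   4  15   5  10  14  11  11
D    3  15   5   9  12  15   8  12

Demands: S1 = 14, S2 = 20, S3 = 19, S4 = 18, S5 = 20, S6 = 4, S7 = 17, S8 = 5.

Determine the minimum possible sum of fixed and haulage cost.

1254

Open {B, D}: assign each demand point to its cheapest open site.
  S1→D 14×3=42, S2→B 20×6=120, S3→D 19×5=95, S4→B 18×4=72, S5→B 20×3=60, S6→B 4×8=32, S7→D 17×8=136, S8→D 5×12=60
  haulage cost 617, fixed 637 → total 1254.
Compare {B}: haulage cost 985 + fixed 290 = 1275.
Compare {C}: haulage cost 1009 + fixed 317 = 1326.
Compare {B, C}: haulage cost 789 + fixed 607 = 1396.
All other subsets cost ≥ 1275. Minimum total cost: 1254.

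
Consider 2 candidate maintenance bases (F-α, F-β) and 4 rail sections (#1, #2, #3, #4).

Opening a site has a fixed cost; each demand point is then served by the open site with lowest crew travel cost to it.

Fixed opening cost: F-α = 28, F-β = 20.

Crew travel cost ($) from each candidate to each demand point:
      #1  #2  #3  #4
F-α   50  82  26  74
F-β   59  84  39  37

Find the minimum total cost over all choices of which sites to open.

Open {F-β}: assign each demand point to its cheapest open site.
  #1→F-β 59, #2→F-β 84, #3→F-β 39, #4→F-β 37
  crew travel cost 219, fixed 20 → total 239.
Compare {F-α, F-β}: crew travel cost 195 + fixed 48 = 243.
Compare {F-α}: crew travel cost 232 + fixed 28 = 260.

239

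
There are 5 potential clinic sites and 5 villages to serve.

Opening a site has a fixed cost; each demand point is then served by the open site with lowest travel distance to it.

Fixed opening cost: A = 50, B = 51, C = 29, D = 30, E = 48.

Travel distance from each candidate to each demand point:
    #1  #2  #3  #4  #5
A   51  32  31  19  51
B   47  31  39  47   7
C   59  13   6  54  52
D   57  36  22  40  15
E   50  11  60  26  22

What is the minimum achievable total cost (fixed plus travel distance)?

190

Open {C, D}: assign each demand point to its cheapest open site.
  #1→D 57, #2→C 13, #3→C 6, #4→D 40, #5→D 15
  travel distance 131, fixed 59 → total 190.
Compare {C, E}: travel distance 115 + fixed 77 = 192.
Compare {D}: travel distance 170 + fixed 30 = 200.
Compare {B, C}: travel distance 120 + fixed 80 = 200.
All other subsets cost ≥ 192. Minimum total cost: 190.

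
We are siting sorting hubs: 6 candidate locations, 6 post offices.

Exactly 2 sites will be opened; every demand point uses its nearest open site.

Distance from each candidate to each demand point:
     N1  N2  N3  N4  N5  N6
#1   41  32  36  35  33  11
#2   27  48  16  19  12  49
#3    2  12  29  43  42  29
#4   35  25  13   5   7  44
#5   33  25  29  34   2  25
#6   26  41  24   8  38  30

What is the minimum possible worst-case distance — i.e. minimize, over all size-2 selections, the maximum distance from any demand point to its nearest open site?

26

Open {#5, #6}.
  Farthest demand point is N1 at distance 26 (to #6); all others are ≤ 26.
With {#2, #5} the worst case is 27.
With {#2, #3} the worst case is 29.
No size-2 selection achieves below 26.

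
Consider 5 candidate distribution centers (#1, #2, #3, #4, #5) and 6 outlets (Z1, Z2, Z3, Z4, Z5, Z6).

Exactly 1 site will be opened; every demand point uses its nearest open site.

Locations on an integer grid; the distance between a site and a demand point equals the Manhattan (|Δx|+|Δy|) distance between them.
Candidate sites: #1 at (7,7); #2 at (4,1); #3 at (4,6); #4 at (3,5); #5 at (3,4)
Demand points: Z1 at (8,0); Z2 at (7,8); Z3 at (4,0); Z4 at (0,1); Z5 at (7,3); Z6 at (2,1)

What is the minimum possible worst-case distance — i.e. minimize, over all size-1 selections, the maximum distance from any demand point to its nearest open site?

Open {#5}.
  Farthest demand point is Z1 at distance 9 (to #5); all others are ≤ 9.
With {#2} the worst case is 10.
With {#3} the worst case is 10.
No size-1 selection achieves below 9.

9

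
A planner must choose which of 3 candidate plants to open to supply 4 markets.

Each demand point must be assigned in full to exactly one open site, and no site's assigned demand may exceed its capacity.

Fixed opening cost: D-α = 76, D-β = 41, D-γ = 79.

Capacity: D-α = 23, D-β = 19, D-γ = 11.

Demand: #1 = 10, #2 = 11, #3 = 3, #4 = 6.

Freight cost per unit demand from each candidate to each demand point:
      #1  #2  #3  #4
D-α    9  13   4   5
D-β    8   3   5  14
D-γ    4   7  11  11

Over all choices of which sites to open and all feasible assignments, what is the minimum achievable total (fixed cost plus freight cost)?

Open {D-α, D-β}; cheapest assignment that respects the capacities:
  D-α (cap 23, load 19): #1, #3, #4 — cost 10×9 + 3×4 + 6×5 = 132
  D-β (cap 19, load 11): #2 — cost 11×3 = 33
  Shipping 165, fixed 117 → total 282.
  Any other capacity-feasible assignment to {D-α, D-β} ships for at least 165.
Compare {D-α, D-β, D-γ}: its best feasible assignment gives total 311.
Compare {D-α, D-γ}: its best feasible assignment gives total 364.
Every other set of open sites that can feasibly serve all demand totals ≥ 311 even under its best assignment. Minimum: 282.

282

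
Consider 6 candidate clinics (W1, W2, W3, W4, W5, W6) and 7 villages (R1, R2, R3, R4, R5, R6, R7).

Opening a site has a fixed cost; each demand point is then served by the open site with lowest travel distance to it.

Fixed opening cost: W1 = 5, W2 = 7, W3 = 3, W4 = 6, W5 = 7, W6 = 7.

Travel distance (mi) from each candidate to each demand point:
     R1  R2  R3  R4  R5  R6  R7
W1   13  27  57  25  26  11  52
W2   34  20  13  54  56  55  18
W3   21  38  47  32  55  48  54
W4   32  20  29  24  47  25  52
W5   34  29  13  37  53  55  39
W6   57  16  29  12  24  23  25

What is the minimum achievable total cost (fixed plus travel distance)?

126

Open {W1, W2, W6}: assign each demand point to its cheapest open site.
  R1→W1 13, R2→W6 16, R3→W2 13, R4→W6 12, R5→W6 24, R6→W1 11, R7→W2 18
  travel distance 107, fixed 19 → total 126.
Compare {W1, W2, W3, W6}: travel distance 107 + fixed 22 = 129.
Compare {W1, W2, W4, W6}: travel distance 107 + fixed 25 = 132.
Compare {W1, W5, W6}: travel distance 114 + fixed 19 = 133.
All other subsets cost ≥ 129. Minimum total cost: 126.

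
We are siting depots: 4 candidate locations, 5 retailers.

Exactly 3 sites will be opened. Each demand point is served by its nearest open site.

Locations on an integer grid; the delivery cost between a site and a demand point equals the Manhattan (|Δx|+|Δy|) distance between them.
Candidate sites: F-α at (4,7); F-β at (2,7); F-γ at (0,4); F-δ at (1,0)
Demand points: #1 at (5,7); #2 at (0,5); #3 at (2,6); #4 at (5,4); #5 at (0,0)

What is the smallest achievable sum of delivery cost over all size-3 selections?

Open {F-α, F-γ, F-δ}.
  #1→F-α 1, #2→F-γ 1, #3→F-α 3, #4→F-α 4, #5→F-δ 1  ⇒ total 10.
Compare {F-α, F-β, F-γ}: total 11.
Compare {F-α, F-β, F-δ}: total 11.
No size-3 selection does better; minimum is 10.

10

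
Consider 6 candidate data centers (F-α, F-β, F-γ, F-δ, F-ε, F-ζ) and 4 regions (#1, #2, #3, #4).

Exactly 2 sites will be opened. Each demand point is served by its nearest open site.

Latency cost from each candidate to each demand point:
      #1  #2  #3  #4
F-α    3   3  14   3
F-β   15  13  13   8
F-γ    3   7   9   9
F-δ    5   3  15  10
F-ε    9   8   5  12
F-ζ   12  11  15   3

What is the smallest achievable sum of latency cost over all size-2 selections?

Open {F-α, F-ε}.
  #1→F-α 3, #2→F-α 3, #3→F-ε 5, #4→F-α 3  ⇒ total 14.
Compare {F-α, F-γ}: total 18.
Compare {F-α, F-β}: total 22.
No size-2 selection does better; minimum is 14.

14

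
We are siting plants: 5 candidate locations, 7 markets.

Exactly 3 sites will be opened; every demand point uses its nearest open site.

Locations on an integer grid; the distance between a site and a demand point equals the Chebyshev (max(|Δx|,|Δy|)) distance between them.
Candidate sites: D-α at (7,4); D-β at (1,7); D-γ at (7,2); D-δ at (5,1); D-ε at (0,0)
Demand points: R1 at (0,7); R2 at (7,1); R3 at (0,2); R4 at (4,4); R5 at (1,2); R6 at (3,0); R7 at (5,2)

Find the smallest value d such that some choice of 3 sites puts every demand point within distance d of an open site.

Open {D-α, D-β, D-ε}.
  Farthest demand point is R2 at distance 3 (to D-α); all others are ≤ 3.
With {D-β, D-γ, D-ε} the worst case is 3.
With {D-β, D-δ, D-ε} the worst case is 3.
No size-3 selection achieves below 3.

3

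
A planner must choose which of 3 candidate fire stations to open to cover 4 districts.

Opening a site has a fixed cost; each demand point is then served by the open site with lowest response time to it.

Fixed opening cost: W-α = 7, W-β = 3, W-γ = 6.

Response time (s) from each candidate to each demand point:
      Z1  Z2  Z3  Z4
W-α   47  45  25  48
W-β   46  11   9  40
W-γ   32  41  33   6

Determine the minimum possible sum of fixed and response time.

67

Open {W-β, W-γ}: assign each demand point to its cheapest open site.
  Z1→W-γ 32, Z2→W-β 11, Z3→W-β 9, Z4→W-γ 6
  response time 58, fixed 9 → total 67.
Compare {W-α, W-β, W-γ}: response time 58 + fixed 16 = 74.
Compare {W-β}: response time 106 + fixed 3 = 109.
Compare {W-α, W-β}: response time 106 + fixed 10 = 116.
All other subsets cost ≥ 74. Minimum total cost: 67.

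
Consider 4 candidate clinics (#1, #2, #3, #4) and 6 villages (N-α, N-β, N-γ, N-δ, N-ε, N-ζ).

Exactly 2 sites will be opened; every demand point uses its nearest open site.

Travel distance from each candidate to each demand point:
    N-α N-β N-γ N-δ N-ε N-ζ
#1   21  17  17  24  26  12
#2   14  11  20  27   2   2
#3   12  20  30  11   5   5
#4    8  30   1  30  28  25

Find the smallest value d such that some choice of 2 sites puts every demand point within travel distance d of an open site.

17

Open {#1, #3}.
  Farthest demand point is N-β at travel distance 17 (to #1); all others are ≤ 17.
With {#2, #3} the worst case is 20.
With {#3, #4} the worst case is 20.
No size-2 selection achieves below 17.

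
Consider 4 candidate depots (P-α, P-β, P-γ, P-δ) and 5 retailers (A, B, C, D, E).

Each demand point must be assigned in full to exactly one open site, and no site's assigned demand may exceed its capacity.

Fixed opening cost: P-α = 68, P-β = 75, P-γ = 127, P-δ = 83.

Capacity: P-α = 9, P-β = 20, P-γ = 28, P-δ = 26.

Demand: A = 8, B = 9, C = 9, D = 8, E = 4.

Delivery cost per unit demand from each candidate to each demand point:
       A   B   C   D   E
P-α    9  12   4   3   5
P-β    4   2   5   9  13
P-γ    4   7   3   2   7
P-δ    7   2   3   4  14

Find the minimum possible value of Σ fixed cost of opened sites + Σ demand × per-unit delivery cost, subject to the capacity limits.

Open {P-β, P-δ}; cheapest assignment that respects the capacities:
  P-β (cap 20, load 12): A, E — cost 8×4 + 4×13 = 84
  P-δ (cap 26, load 26): B, C, D — cost 9×2 + 9×3 + 8×4 = 77
  Shipping 161, fixed 158 → total 319.
  Any other capacity-feasible assignment to {P-β, P-δ} ships for at least 161.
Compare {P-β, P-γ}: its best feasible assignment gives total 323.
Compare {P-γ, P-δ}: its best feasible assignment gives total 331.
Every other set of open sites that can feasibly serve all demand totals ≥ 323 even under its best assignment. Minimum: 319.

319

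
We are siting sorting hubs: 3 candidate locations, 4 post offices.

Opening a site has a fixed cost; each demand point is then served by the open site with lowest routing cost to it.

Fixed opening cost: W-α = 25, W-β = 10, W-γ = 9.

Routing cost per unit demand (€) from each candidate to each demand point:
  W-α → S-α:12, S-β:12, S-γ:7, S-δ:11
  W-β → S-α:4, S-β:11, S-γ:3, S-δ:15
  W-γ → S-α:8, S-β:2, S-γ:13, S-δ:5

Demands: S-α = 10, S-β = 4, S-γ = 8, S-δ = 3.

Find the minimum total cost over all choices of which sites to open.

Open {W-β, W-γ}: assign each demand point to its cheapest open site.
  S-α→W-β 10×4=40, S-β→W-γ 4×2=8, S-γ→W-β 8×3=24, S-δ→W-γ 3×5=15
  routing cost 87, fixed 19 → total 106.
Compare {W-α, W-β, W-γ}: routing cost 87 + fixed 44 = 131.
Compare {W-β}: routing cost 153 + fixed 10 = 163.
Compare {W-α, W-β}: routing cost 141 + fixed 35 = 176.
All other subsets cost ≥ 131. Minimum total cost: 106.

106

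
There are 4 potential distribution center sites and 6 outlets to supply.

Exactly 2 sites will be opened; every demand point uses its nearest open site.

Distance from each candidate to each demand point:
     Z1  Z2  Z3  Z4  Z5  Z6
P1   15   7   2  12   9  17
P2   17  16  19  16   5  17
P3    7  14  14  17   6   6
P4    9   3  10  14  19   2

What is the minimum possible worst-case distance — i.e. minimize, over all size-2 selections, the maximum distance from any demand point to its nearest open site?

12

Open {P1, P3}.
  Farthest demand point is Z4 at distance 12 (to P1); all others are ≤ 12.
With {P1, P4} the worst case is 12.
With {P2, P4} the worst case is 14.
No size-2 selection achieves below 12.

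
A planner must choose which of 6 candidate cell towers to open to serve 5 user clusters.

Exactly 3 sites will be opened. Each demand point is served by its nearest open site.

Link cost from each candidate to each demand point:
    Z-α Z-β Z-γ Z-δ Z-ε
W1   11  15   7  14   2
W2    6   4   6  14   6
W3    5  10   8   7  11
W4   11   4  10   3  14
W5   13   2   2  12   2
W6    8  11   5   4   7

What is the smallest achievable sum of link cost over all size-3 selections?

14

Open {W3, W4, W5}.
  Z-α→W3 5, Z-β→W5 2, Z-γ→W5 2, Z-δ→W4 3, Z-ε→W5 2  ⇒ total 14.
Compare {W2, W4, W5}: total 15.
Compare {W3, W5, W6}: total 15.
No size-3 selection does better; minimum is 14.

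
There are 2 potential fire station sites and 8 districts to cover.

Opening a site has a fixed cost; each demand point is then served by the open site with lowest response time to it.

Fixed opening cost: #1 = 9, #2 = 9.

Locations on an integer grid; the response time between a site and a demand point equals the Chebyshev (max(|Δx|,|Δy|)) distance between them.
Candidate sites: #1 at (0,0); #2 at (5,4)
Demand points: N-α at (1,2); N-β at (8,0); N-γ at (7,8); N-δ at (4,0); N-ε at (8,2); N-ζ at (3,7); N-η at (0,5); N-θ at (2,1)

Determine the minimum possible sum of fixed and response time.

39

Open {#2}: assign each demand point to its cheapest open site.
  N-α→#2 4, N-β→#2 4, N-γ→#2 4, N-δ→#2 4, N-ε→#2 3, N-ζ→#2 3, N-η→#2 5, N-θ→#2 3
  response time 30, fixed 9 → total 39.
Compare {#1, #2}: response time 27 + fixed 18 = 45.
Compare {#1}: response time 44 + fixed 9 = 53.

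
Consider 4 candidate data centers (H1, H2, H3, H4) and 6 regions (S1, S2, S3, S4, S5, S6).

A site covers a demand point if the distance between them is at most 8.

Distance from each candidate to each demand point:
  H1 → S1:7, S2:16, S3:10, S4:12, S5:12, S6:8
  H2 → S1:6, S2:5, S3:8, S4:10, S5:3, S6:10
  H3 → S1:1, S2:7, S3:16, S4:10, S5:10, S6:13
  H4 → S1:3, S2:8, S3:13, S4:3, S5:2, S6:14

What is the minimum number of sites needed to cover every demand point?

3

Coverage sets (demand points within 8 of each site):
  H1: {S1, S6}
  H2: {S1, S2, S3, S5}
  H3: {S1, S2}
  H4: {S1, S2, S4, S5}
No 2 sites suffice: every size-2 union leaves at least one demand point uncovered.
But {H1, H2, H4} covers everything, so the minimum is 3.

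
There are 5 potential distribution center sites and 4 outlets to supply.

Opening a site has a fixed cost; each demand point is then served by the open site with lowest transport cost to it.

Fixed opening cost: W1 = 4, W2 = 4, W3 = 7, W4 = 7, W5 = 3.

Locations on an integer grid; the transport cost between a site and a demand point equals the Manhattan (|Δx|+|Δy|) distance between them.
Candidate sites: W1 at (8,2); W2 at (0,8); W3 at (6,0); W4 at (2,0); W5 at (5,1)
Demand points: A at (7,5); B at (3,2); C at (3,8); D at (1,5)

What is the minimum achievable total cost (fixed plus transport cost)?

Open {W2, W5}: assign each demand point to its cheapest open site.
  A→W5 6, B→W5 3, C→W2 3, D→W2 4
  transport cost 16, fixed 7 → total 23.
Compare {W1, W2}: transport cost 16 + fixed 8 = 24.
Compare {W1, W2, W5}: transport cost 14 + fixed 11 = 25.
Compare {W5}: transport cost 26 + fixed 3 = 29.
All other subsets cost ≥ 24. Minimum total cost: 23.

23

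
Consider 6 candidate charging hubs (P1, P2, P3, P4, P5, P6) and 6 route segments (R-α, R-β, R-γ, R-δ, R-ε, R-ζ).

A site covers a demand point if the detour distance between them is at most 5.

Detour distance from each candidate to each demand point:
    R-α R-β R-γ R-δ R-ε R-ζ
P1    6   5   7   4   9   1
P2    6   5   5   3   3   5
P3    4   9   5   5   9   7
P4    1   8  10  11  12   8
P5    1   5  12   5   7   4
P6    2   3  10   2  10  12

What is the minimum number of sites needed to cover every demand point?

2

Coverage sets (demand points within 5 of each site):
  P1: {R-β, R-δ, R-ζ}
  P2: {R-β, R-γ, R-δ, R-ε, R-ζ}
  P3: {R-α, R-γ, R-δ}
  P4: {R-α}
  P5: {R-α, R-β, R-δ, R-ζ}
  P6: {R-α, R-β, R-δ}
No single site covers all 6 demand points.
But {P2, P3} covers everything, so the minimum is 2.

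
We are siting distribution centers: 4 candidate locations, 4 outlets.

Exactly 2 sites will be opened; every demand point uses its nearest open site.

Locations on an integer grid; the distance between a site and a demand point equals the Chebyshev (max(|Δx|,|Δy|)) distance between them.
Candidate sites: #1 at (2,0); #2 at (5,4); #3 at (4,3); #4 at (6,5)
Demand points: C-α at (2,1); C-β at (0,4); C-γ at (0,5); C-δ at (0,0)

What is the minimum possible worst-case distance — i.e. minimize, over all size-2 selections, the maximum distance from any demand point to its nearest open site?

Open {#1, #3}.
  Farthest demand point is C-β at distance 4 (to #1); all others are ≤ 4.
With {#2, #3} the worst case is 4.
With {#3, #4} the worst case is 4.
No size-2 selection achieves below 4.

4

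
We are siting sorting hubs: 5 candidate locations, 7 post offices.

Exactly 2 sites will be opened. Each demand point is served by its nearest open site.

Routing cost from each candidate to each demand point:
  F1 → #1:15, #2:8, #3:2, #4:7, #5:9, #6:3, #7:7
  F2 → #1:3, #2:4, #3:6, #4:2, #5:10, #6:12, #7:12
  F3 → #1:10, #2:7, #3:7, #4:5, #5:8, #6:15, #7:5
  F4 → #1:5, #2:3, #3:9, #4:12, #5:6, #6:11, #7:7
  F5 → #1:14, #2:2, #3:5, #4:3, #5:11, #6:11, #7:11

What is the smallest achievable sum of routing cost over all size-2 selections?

Open {F1, F2}.
  #1→F2 3, #2→F2 4, #3→F1 2, #4→F2 2, #5→F1 9, #6→F1 3, #7→F1 7  ⇒ total 30.
Compare {F1, F4}: total 33.
Compare {F2, F4}: total 38.
No size-2 selection does better; minimum is 30.

30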